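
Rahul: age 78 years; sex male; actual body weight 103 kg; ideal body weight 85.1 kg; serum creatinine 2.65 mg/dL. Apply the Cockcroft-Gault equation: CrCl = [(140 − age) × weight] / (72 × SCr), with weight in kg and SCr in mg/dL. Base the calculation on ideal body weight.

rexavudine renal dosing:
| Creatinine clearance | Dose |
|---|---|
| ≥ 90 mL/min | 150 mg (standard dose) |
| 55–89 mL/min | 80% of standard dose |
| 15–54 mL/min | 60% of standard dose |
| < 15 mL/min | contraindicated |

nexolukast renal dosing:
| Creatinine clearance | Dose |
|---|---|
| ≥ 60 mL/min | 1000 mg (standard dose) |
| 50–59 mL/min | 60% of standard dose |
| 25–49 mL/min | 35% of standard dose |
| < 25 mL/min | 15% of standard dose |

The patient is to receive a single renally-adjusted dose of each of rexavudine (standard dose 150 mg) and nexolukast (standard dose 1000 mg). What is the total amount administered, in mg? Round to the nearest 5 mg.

CrCl = (140 − 78) × 85.1 / (72 × 2.65) = 5276.2 / 190.80 ≈ 27.7 mL/min
CrCl ≈ 28 mL/min.
rexavudine: 15–54 mL/min → 60% of 150 mg = 90 mg.
nexolukast: 25–49 mL/min → 35% of 1000 mg = 350 mg.
Total = 90 + 350 = 440 mg.

440 mg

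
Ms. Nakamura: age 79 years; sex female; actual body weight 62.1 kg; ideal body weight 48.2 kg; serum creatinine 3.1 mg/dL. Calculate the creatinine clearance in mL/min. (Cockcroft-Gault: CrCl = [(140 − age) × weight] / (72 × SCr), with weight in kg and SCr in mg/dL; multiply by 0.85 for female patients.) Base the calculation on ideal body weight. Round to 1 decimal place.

11.2 mL/min

CrCl = (140 − 79) × 48.2 / (72 × 3.1) × 0.85 = 2940.2 / 223.20 × 0.85 ≈ 11.2 mL/min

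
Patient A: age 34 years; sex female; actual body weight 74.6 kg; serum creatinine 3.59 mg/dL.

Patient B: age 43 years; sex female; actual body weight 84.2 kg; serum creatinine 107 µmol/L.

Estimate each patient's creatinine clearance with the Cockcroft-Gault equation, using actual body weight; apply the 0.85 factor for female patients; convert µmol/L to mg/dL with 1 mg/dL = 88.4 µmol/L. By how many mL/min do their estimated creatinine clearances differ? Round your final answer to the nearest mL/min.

54 mL/min

Patient A: CrCl = (140 − 34) × 74.6 / (72 × 3.59) × 0.85 = 7907.6 / 258.48 × 0.85 ≈ 26.0 mL/min
Patient B: SCr = 107 / 88.4 = 1.21 mg/dL
Patient B: CrCl = (140 − 43) × 84.2 / (72 × 1.21) × 0.85 = 8167.4 / 87.12 × 0.85 ≈ 79.7 mL/min
|26.0 − 79.7| = 53.7 mL/min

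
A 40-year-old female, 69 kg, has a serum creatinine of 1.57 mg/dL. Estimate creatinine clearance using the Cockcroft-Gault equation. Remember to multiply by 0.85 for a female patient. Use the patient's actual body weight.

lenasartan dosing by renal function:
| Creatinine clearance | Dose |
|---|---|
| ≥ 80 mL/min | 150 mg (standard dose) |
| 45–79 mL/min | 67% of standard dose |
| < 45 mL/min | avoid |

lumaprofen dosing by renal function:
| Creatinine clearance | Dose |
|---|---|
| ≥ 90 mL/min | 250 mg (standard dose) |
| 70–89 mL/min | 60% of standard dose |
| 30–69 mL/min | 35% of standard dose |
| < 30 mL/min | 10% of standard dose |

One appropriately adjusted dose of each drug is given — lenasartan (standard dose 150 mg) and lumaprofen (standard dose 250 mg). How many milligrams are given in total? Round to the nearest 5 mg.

190 mg

CrCl = (140 − 40) × 69 / (72 × 1.57) × 0.85 = 6900.0 / 113.04 × 0.85 ≈ 51.9 mL/min
CrCl ≈ 52 mL/min.
lenasartan: 45–79 mL/min → 67% of 150 mg = 100.5 mg.
lumaprofen: 30–69 mL/min → 35% of 250 mg = 87.5 mg.
Total = 100.5 + 87.5 = 188 mg.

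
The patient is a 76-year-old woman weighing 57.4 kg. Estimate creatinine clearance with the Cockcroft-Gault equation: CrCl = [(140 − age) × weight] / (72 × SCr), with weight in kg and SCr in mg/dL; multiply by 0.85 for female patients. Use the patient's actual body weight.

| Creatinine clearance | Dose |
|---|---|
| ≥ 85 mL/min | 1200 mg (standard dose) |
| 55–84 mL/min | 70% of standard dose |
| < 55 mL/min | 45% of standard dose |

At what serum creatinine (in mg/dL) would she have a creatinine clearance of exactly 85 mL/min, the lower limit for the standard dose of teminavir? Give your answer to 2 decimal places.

0.51 mg/dL

Standard dose requires CrCl ≥ 85 mL/min.
Set (140 − 76) × 57.4 × 0.85 / (72 × SCr) = 85
SCr = (140 − 76) × 57.4 × 0.85 / (72 × 85) = 0.510 mg/dL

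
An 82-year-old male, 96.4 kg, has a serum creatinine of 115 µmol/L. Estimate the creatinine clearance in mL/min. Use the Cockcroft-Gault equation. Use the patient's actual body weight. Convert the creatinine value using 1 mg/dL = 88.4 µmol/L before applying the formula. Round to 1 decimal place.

59.7 mL/min

SCr = 115 / 88.4 = 1.301 mg/dL
CrCl = (140 − 82) × 96.4 / (72 × 1.301) = 5591.2 / 93.67 ≈ 59.7 mL/min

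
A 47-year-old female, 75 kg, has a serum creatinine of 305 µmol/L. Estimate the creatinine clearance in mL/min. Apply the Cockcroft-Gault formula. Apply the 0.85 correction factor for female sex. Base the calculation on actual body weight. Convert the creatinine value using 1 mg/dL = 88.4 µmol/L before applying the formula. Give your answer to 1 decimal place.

23.9 mL/min

SCr = 305 / 88.4 = 3.45 mg/dL
CrCl = (140 − 47) × 75 / (72 × 3.45) × 0.85 = 6975.0 / 248.40 × 0.85 ≈ 23.9 mL/min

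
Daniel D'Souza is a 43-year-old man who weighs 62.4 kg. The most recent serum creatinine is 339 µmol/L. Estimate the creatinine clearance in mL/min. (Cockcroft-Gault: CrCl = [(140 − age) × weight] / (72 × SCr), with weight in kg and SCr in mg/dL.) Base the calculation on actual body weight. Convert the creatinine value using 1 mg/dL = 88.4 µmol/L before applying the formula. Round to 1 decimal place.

21.9 mL/min

SCr = 339 / 88.4 = 3.835 mg/dL
CrCl = (140 − 43) × 62.4 / (72 × 3.835) = 6052.8 / 276.12 ≈ 21.9 mL/min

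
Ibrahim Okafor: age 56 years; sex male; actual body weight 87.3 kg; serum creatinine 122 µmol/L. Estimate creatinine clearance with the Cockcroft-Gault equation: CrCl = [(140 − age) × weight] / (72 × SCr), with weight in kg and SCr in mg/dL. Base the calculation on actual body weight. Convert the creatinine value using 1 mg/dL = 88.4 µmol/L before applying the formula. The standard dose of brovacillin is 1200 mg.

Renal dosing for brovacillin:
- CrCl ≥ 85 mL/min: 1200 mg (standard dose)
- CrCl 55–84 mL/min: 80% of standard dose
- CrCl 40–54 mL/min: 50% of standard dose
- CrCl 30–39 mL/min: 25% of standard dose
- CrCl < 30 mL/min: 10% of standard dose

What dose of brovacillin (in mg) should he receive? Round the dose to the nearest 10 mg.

SCr = 122 / 88.4 = 1.38 mg/dL
CrCl = (140 − 56) × 87.3 / (72 × 1.38) = 7333.2 / 99.36 ≈ 73.8 mL/min
CrCl ≈ 74 mL/min → bracket 55–84 mL/min.
80% of 1200 mg = 960 mg

960 mg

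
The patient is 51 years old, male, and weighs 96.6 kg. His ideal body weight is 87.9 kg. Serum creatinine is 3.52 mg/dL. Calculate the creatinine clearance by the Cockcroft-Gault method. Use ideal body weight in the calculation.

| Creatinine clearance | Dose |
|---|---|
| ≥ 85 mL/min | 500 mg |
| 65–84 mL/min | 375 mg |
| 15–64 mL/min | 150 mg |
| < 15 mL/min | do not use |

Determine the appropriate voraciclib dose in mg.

CrCl = (140 − 51) × 87.9 / (72 × 3.52) = 7823.1 / 253.44 ≈ 30.9 mL/min
CrCl ≈ 31 mL/min → bracket 15–64 mL/min.
Dose for this bracket: 150 mg.

150 mg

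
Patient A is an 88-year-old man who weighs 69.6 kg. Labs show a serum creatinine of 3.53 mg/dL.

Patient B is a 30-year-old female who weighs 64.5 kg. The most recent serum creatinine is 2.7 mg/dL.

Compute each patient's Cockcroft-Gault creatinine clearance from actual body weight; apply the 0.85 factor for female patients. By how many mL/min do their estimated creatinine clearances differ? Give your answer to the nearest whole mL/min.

17 mL/min

Patient A: CrCl = (140 − 88) × 69.6 / (72 × 3.53) = 3619.2 / 254.16 ≈ 14.2 mL/min
Patient B: CrCl = (140 − 30) × 64.5 / (72 × 2.7) × 0.85 = 7095.0 / 194.40 × 0.85 ≈ 31.0 mL/min
|14.2 − 31.0| = 16.8 mL/min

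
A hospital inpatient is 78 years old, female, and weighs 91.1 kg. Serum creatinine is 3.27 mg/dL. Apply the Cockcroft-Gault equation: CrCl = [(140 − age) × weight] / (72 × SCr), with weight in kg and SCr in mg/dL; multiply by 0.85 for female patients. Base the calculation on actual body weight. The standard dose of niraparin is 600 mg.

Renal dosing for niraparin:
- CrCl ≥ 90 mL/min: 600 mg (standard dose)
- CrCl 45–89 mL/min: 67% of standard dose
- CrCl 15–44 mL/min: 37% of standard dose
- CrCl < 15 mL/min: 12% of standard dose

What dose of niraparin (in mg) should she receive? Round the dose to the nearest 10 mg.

220 mg

CrCl = (140 − 78) × 91.1 / (72 × 3.27) × 0.85 = 5648.2 / 235.44 × 0.85 ≈ 20.4 mL/min
CrCl ≈ 20 mL/min → bracket 15–44 mL/min.
37% of 600 mg = 222 mg → 220 mg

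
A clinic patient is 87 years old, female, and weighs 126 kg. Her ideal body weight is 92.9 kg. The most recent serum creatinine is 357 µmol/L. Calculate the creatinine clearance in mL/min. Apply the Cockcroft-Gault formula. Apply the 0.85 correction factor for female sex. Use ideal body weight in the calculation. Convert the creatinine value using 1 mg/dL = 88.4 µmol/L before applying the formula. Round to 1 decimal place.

14.4 mL/min

SCr = 357 / 88.4 = 4.038 mg/dL
CrCl = (140 − 87) × 92.9 / (72 × 4.038) × 0.85 = 4923.7 / 290.74 × 0.85 ≈ 14.4 mL/min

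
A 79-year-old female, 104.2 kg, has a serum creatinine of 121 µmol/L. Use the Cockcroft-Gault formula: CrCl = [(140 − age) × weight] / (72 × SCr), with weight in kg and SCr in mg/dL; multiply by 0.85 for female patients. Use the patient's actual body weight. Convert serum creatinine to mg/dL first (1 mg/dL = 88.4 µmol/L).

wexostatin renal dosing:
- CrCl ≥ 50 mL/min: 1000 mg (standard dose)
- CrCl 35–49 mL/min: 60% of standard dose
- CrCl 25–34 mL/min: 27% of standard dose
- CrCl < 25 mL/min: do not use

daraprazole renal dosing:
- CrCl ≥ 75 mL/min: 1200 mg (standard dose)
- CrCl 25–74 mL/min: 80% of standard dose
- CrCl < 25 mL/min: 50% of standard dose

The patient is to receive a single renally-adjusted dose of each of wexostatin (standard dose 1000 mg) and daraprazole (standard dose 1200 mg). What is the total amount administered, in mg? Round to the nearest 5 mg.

SCr = 121 / 88.4 = 1.369 mg/dL
CrCl = (140 − 79) × 104.2 / (72 × 1.369) × 0.85 = 6356.2 / 98.57 × 0.85 ≈ 54.8 mL/min
CrCl ≈ 55 mL/min.
wexostatin: ≥ 50 mL/min → 100% of 1000 mg = 1000 mg.
daraprazole: 25–74 mL/min → 80% of 1200 mg = 960 mg.
Total = 1000 + 960 = 1960 mg.

1960 mg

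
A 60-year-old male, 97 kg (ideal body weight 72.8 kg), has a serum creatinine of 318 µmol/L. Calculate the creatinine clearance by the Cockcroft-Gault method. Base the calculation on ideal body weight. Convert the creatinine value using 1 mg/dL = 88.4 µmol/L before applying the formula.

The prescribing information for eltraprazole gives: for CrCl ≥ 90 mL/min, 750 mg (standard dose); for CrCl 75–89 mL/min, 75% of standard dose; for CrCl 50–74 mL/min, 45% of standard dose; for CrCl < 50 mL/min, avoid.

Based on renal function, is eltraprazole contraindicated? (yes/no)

yes

SCr = 318 / 88.4 = 3.597 mg/dL
CrCl = (140 − 60) × 72.8 / (72 × 3.597) = 5824.0 / 258.98 ≈ 22.5 mL/min
CrCl ≈ 22 mL/min, which is < 50 mL/min.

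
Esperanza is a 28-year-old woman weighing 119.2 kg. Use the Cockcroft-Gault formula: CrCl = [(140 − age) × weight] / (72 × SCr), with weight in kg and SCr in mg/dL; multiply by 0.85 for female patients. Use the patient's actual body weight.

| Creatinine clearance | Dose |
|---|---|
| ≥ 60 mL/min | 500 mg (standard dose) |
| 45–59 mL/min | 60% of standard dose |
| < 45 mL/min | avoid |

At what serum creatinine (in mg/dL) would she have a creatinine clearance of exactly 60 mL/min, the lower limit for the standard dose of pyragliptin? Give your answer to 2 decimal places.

2.63 mg/dL

Standard dose requires CrCl ≥ 60 mL/min.
Set (140 − 28) × 119.2 × 0.85 / (72 × SCr) = 60
SCr = (140 − 28) × 119.2 × 0.85 / (72 × 60) = 2.627 mg/dL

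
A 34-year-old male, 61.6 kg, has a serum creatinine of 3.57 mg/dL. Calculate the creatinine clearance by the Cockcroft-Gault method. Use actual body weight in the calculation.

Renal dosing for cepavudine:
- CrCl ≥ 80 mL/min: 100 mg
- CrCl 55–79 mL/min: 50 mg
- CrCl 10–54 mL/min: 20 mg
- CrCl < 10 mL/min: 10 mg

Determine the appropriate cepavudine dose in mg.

20 mg

CrCl = (140 − 34) × 61.6 / (72 × 3.57) = 6529.6 / 257.04 ≈ 25.4 mL/min
CrCl ≈ 25 mL/min → bracket 10–54 mL/min.
Dose for this bracket: 20 mg.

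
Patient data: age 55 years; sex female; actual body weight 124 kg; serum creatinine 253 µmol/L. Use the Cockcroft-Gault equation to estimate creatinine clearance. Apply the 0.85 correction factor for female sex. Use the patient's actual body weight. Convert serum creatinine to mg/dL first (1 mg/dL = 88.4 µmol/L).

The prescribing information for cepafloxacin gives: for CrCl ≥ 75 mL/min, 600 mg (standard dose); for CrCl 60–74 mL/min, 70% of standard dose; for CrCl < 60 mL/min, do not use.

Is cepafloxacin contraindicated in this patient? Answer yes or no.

yes

SCr = 253 / 88.4 = 2.862 mg/dL
CrCl = (140 − 55) × 124 / (72 × 2.862) × 0.85 = 10540.0 / 206.06 × 0.85 ≈ 43.5 mL/min
CrCl ≈ 43 mL/min, which is < 60 mL/min.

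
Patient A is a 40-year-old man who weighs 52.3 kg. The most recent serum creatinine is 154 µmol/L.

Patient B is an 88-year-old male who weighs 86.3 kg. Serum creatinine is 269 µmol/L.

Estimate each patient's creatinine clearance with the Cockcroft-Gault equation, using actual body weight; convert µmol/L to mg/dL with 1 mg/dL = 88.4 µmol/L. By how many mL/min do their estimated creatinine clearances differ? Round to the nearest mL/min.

21 mL/min

Patient A: SCr = 154 / 88.4 = 1.742 mg/dL
Patient A: CrCl = (140 − 40) × 52.3 / (72 × 1.742) = 5230.0 / 125.42 ≈ 41.7 mL/min
Patient B: SCr = 269 / 88.4 = 3.043 mg/dL
Patient B: CrCl = (140 − 88) × 86.3 / (72 × 3.043) = 4487.6 / 219.10 ≈ 20.5 mL/min
|41.7 − 20.5| = 21.2 mL/min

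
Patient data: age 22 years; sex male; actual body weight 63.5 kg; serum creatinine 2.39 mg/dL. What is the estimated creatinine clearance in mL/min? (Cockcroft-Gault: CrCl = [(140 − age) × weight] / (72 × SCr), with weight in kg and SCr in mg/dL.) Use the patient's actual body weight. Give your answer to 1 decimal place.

CrCl = (140 − 22) × 63.5 / (72 × 2.39) = 7493.0 / 172.08 ≈ 43.5 mL/min

43.5 mL/min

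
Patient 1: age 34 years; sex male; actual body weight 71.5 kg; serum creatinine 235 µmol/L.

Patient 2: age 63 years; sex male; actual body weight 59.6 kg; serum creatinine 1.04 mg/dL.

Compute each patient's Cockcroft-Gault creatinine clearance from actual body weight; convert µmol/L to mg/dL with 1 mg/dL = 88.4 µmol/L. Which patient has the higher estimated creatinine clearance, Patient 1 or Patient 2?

Patient 2

Patient 1: SCr = 235 / 88.4 = 2.658 mg/dL
Patient 1: CrCl = (140 − 34) × 71.5 / (72 × 2.658) = 7579.0 / 191.38 ≈ 39.6 mL/min
Patient 2: CrCl = (140 − 63) × 59.6 / (72 × 1.04) = 4589.2 / 74.88 ≈ 61.3 mL/min
39.6 vs 61.3 mL/min → Patient 2 is higher.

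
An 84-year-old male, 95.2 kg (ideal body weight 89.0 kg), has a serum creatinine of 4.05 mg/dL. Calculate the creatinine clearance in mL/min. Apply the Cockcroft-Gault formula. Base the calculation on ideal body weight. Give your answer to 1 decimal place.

17.1 mL/min

CrCl = (140 − 84) × 89 / (72 × 4.05) = 4984.0 / 291.60 ≈ 17.1 mL/min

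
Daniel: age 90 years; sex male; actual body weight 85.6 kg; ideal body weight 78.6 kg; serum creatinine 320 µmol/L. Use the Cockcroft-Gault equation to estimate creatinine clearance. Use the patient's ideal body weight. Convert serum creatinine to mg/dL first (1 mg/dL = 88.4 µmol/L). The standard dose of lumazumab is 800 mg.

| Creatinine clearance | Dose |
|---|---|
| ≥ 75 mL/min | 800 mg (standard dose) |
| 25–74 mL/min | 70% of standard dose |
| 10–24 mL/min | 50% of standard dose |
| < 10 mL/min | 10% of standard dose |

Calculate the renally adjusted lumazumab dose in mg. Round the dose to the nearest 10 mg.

400 mg

SCr = 320 / 88.4 = 3.62 mg/dL
CrCl = (140 − 90) × 78.6 / (72 × 3.62) = 3930.0 / 260.64 ≈ 15.1 mL/min
CrCl ≈ 15 mL/min → bracket 10–24 mL/min.
50% of 800 mg = 400 mg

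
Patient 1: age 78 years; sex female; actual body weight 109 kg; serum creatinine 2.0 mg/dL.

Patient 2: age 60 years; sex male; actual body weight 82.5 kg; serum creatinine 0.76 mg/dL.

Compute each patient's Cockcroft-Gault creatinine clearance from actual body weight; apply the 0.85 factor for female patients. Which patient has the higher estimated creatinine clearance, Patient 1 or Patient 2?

Patient 1: CrCl = (140 − 78) × 109 / (72 × 2) × 0.85 = 6758.0 / 144.00 × 0.85 ≈ 39.9 mL/min
Patient 2: CrCl = (140 − 60) × 82.5 / (72 × 0.76) = 6600.0 / 54.72 ≈ 120.6 mL/min
39.9 vs 120.6 mL/min → Patient 2 is higher.

Patient 2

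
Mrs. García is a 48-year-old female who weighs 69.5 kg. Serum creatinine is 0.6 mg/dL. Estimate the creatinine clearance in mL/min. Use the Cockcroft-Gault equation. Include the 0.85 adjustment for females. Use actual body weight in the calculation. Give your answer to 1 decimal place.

125.8 mL/min

CrCl = (140 − 48) × 69.5 / (72 × 0.6) × 0.85 = 6394.0 / 43.20 × 0.85 ≈ 125.8 mL/min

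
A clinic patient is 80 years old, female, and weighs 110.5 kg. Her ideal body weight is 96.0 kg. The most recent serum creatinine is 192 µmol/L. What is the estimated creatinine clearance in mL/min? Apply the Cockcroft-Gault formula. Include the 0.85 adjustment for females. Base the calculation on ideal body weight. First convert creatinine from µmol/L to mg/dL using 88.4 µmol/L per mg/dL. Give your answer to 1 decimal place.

SCr = 192 / 88.4 = 2.172 mg/dL
CrCl = (140 − 80) × 96 / (72 × 2.172) × 0.85 = 5760.0 / 156.38 × 0.85 ≈ 31.3 mL/min

31.3 mL/min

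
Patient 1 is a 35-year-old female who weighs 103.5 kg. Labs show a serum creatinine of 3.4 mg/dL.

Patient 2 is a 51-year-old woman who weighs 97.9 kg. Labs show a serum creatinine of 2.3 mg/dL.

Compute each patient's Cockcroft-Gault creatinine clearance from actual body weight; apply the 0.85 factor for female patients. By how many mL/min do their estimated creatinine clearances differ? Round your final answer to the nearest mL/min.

7 mL/min

Patient 1: CrCl = (140 − 35) × 103.5 / (72 × 3.4) × 0.85 = 10867.5 / 244.80 × 0.85 ≈ 37.7 mL/min
Patient 2: CrCl = (140 − 51) × 97.9 / (72 × 2.3) × 0.85 = 8713.1 / 165.60 × 0.85 ≈ 44.7 mL/min
|37.7 − 44.7| = 7.0 mL/min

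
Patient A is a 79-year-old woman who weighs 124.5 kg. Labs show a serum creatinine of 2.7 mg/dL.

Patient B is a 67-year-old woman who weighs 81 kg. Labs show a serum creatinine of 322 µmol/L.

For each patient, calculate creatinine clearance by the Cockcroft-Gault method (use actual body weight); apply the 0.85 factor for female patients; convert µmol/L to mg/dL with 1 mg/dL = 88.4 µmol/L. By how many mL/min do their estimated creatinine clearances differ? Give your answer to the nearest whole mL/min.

14 mL/min

Patient A: CrCl = (140 − 79) × 124.5 / (72 × 2.7) × 0.85 = 7594.5 / 194.40 × 0.85 ≈ 33.2 mL/min
Patient B: SCr = 322 / 88.4 = 3.643 mg/dL
Patient B: CrCl = (140 − 67) × 81 / (72 × 3.643) × 0.85 = 5913.0 / 262.30 × 0.85 ≈ 19.2 mL/min
|33.2 − 19.2| = 14.0 mL/min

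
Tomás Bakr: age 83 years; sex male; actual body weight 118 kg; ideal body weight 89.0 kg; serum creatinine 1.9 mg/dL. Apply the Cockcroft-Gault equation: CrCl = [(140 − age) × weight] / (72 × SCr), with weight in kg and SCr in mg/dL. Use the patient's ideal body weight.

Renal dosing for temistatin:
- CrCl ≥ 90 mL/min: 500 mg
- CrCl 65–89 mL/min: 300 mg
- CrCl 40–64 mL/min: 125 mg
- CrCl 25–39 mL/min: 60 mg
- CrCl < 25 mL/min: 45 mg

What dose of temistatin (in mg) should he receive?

60 mg

CrCl = (140 − 83) × 89 / (72 × 1.9) = 5073.0 / 136.80 ≈ 37.1 mL/min
CrCl ≈ 37 mL/min → bracket 25–39 mL/min.
Dose for this bracket: 60 mg.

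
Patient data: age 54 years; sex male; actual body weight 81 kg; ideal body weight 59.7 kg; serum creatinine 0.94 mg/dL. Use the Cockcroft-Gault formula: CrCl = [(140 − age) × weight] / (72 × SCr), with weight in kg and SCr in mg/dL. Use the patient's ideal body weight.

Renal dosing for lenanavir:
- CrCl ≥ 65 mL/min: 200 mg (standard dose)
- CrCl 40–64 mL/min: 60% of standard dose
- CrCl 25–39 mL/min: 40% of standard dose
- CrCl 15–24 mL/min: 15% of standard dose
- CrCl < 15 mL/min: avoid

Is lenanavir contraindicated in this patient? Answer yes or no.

CrCl = (140 − 54) × 59.7 / (72 × 0.94) = 5134.2 / 67.68 ≈ 75.9 mL/min
CrCl ≈ 76 mL/min, which is ≥ 15 mL/min.

no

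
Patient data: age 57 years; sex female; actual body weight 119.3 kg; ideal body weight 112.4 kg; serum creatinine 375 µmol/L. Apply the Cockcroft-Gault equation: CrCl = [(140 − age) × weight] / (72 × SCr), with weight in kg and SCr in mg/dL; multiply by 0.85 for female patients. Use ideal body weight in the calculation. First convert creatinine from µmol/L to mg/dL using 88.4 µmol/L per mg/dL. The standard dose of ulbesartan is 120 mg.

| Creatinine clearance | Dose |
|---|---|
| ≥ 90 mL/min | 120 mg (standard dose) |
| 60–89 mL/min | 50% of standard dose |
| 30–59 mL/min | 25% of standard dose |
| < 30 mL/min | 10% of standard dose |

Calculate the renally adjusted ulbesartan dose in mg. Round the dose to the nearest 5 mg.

10 mg

SCr = 375 / 88.4 = 4.242 mg/dL
CrCl = (140 − 57) × 112.4 / (72 × 4.242) × 0.85 = 9329.2 / 305.42 × 0.85 ≈ 26.0 mL/min
CrCl ≈ 26 mL/min → bracket < 30 mL/min.
10% of 120 mg = 12 mg → 10 mg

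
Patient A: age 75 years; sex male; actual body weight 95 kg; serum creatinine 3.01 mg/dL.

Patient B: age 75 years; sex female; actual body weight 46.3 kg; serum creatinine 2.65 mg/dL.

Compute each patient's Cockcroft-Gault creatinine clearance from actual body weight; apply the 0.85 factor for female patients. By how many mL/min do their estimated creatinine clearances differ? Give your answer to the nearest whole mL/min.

15 mL/min

Patient A: CrCl = (140 − 75) × 95 / (72 × 3.01) = 6175.0 / 216.72 ≈ 28.5 mL/min
Patient B: CrCl = (140 − 75) × 46.3 / (72 × 2.65) × 0.85 = 3009.5 / 190.80 × 0.85 ≈ 13.4 mL/min
|28.5 − 13.4| = 15.1 mL/min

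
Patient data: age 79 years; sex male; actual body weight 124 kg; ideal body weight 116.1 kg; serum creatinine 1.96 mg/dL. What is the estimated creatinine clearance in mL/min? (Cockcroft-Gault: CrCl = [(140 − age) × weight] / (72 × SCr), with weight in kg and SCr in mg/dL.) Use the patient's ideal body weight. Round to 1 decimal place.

CrCl = (140 − 79) × 116.1 / (72 × 1.96) = 7082.1 / 141.12 ≈ 50.2 mL/min

50.2 mL/min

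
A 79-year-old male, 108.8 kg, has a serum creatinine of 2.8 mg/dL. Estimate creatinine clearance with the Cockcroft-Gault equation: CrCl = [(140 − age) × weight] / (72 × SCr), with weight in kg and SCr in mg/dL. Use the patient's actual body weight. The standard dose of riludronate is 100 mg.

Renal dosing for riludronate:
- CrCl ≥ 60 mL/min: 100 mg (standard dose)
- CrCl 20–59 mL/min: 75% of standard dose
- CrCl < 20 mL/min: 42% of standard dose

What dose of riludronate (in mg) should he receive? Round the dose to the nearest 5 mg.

CrCl = (140 − 79) × 108.8 / (72 × 2.8) = 6636.8 / 201.60 ≈ 32.9 mL/min
CrCl ≈ 33 mL/min → bracket 20–59 mL/min.
75% of 100 mg = 75 mg

75 mg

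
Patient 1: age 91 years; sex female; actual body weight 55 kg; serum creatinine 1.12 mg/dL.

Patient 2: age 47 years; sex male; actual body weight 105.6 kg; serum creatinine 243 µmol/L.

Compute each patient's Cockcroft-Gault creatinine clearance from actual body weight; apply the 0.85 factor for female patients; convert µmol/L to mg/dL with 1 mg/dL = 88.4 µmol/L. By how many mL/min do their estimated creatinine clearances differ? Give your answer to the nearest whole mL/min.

Patient 1: CrCl = (140 − 91) × 55 / (72 × 1.12) × 0.85 = 2695.0 / 80.64 × 0.85 ≈ 28.4 mL/min
Patient 2: SCr = 243 / 88.4 = 2.749 mg/dL
Patient 2: CrCl = (140 − 47) × 105.6 / (72 × 2.749) = 9820.8 / 197.93 ≈ 49.6 mL/min
|28.4 − 49.6| = 21.2 mL/min

21 mL/min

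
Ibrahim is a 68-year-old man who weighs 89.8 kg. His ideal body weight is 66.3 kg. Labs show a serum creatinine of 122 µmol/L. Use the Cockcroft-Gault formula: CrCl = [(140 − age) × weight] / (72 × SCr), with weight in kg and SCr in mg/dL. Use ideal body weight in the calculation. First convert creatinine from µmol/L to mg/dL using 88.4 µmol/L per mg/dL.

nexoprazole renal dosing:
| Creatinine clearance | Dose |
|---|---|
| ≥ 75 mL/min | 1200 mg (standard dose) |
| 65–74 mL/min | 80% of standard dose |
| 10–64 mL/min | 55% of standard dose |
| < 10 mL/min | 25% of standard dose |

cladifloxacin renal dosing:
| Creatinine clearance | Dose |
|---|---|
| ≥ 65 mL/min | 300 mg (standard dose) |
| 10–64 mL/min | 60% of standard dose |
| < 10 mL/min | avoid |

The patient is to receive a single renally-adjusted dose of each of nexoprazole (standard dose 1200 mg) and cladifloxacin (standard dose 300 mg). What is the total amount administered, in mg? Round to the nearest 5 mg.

840 mg

SCr = 122 / 88.4 = 1.38 mg/dL
CrCl = (140 − 68) × 66.3 / (72 × 1.38) = 4773.6 / 99.36 ≈ 48.0 mL/min
CrCl ≈ 48 mL/min.
nexoprazole: 10–64 mL/min → 55% of 1200 mg = 660 mg.
cladifloxacin: 10–64 mL/min → 60% of 300 mg = 180 mg.
Total = 660 + 180 = 840 mg.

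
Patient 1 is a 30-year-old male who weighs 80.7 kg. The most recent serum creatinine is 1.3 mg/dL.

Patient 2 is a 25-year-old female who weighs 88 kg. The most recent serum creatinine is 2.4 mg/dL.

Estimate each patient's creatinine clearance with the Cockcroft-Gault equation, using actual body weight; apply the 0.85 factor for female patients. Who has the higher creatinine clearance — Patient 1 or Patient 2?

Patient 1

Patient 1: CrCl = (140 − 30) × 80.7 / (72 × 1.3) = 8877.0 / 93.60 ≈ 94.8 mL/min
Patient 2: CrCl = (140 − 25) × 88 / (72 × 2.4) × 0.85 = 10120.0 / 172.80 × 0.85 ≈ 49.8 mL/min
94.8 vs 49.8 mL/min → Patient 1 is higher.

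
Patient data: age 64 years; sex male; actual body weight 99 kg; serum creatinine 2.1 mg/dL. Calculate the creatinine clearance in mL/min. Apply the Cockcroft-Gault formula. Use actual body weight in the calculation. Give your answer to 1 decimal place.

49.8 mL/min

CrCl = (140 − 64) × 99 / (72 × 2.1) = 7524.0 / 151.20 ≈ 49.8 mL/min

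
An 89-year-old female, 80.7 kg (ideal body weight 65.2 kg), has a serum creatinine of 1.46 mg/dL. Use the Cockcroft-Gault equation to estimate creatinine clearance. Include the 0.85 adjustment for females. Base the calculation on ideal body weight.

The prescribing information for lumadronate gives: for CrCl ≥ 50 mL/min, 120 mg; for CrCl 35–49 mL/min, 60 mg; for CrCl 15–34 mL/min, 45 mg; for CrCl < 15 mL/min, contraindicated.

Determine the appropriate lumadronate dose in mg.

CrCl = (140 − 89) × 65.2 / (72 × 1.46) × 0.85 = 3325.2 / 105.12 × 0.85 ≈ 26.9 mL/min
CrCl ≈ 27 mL/min → bracket 15–34 mL/min.
Dose for this bracket: 45 mg.

45 mg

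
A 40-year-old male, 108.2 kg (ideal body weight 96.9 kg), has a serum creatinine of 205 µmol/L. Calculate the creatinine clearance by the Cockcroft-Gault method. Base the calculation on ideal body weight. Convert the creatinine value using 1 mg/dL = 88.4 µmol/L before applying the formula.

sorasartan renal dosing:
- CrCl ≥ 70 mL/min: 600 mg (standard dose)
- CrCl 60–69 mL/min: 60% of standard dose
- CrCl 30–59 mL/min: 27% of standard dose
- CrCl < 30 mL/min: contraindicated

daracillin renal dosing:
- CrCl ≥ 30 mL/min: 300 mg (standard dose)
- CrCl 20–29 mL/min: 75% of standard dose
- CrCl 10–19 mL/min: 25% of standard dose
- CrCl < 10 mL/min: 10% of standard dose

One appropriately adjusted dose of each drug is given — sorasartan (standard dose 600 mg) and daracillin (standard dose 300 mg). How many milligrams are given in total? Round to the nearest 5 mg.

460 mg

SCr = 205 / 88.4 = 2.319 mg/dL
CrCl = (140 − 40) × 96.9 / (72 × 2.319) = 9690.0 / 166.97 ≈ 58.0 mL/min
CrCl ≈ 58 mL/min.
sorasartan: 30–59 mL/min → 27% of 600 mg = 162 mg.
daracillin: ≥ 30 mL/min → 100% of 300 mg = 300 mg.
Total = 162 + 300 = 462 mg.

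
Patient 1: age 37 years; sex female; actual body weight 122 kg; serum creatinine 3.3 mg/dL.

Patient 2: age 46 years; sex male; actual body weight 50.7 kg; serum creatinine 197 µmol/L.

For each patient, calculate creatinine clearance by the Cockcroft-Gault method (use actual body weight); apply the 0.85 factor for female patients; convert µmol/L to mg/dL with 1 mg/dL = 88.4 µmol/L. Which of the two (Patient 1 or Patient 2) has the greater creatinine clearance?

Patient 1: CrCl = (140 − 37) × 122 / (72 × 3.3) × 0.85 = 12566.0 / 237.60 × 0.85 ≈ 45.0 mL/min
Patient 2: SCr = 197 / 88.4 = 2.229 mg/dL
Patient 2: CrCl = (140 − 46) × 50.7 / (72 × 2.229) = 4765.8 / 160.49 ≈ 29.7 mL/min
45.0 vs 29.7 mL/min → Patient 1 is higher.

Patient 1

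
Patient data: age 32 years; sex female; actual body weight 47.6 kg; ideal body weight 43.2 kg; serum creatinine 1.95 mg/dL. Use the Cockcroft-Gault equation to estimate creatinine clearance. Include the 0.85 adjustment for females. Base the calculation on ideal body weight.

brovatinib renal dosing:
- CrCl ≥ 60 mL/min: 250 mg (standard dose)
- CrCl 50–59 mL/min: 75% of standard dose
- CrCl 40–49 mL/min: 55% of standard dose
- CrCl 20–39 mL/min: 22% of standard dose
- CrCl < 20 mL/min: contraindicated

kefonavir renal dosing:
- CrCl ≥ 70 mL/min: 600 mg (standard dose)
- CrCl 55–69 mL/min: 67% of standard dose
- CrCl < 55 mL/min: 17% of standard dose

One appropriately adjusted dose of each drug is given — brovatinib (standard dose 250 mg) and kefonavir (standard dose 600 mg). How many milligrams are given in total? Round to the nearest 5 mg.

155 mg

CrCl = (140 − 32) × 43.2 / (72 × 1.95) × 0.85 = 4665.6 / 140.40 × 0.85 ≈ 28.2 mL/min
CrCl ≈ 28 mL/min.
brovatinib: 20–39 mL/min → 22% of 250 mg = 55 mg.
kefonavir: < 55 mL/min → 17% of 600 mg = 102 mg.
Total = 55 + 102 = 157 mg.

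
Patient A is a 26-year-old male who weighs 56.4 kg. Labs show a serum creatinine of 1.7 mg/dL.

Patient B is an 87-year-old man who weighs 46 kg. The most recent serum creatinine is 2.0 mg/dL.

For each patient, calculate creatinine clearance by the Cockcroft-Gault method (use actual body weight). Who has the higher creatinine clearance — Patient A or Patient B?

Patient A: CrCl = (140 − 26) × 56.4 / (72 × 1.7) = 6429.6 / 122.40 ≈ 52.5 mL/min
Patient B: CrCl = (140 − 87) × 46 / (72 × 2) = 2438.0 / 144.00 ≈ 16.9 mL/min
52.5 vs 16.9 mL/min → Patient A is higher.

Patient A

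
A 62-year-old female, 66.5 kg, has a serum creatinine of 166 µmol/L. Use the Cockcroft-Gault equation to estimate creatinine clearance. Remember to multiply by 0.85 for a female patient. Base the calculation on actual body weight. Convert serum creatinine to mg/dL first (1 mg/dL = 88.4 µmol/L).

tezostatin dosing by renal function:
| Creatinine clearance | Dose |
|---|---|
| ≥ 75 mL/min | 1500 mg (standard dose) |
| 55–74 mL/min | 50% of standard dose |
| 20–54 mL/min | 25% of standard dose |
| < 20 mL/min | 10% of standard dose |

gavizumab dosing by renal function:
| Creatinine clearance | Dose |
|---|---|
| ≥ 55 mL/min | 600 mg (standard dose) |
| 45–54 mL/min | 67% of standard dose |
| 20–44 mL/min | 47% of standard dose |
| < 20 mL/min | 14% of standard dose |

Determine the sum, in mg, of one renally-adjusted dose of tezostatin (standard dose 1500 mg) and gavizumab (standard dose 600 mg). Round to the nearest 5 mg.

SCr = 166 / 88.4 = 1.878 mg/dL
CrCl = (140 − 62) × 66.5 / (72 × 1.878) × 0.85 = 5187.0 / 135.22 × 0.85 ≈ 32.6 mL/min
CrCl ≈ 33 mL/min.
tezostatin: 20–54 mL/min → 25% of 1500 mg = 375 mg.
gavizumab: 20–44 mL/min → 47% of 600 mg = 282 mg.
Total = 375 + 282 = 657 mg.

655 mg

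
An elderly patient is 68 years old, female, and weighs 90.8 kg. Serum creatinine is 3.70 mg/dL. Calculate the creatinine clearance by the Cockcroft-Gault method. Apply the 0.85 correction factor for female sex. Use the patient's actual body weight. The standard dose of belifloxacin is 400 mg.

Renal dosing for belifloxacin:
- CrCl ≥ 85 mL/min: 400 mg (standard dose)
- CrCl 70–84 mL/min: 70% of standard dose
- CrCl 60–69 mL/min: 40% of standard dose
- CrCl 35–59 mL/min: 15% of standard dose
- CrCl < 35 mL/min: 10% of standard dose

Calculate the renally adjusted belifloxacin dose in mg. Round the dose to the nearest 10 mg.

CrCl = (140 − 68) × 90.8 / (72 × 3.7) × 0.85 = 6537.6 / 266.40 × 0.85 ≈ 20.9 mL/min
CrCl ≈ 21 mL/min → bracket < 35 mL/min.
10% of 400 mg = 40 mg

40 mg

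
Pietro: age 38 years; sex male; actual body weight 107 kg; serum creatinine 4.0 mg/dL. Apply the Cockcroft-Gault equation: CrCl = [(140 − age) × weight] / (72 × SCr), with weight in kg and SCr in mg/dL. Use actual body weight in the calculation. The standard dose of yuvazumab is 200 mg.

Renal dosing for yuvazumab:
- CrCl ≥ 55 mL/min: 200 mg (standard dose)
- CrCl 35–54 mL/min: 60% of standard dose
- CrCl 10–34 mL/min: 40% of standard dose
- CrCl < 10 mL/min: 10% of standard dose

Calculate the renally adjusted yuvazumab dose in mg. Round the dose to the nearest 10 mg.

120 mg

CrCl = (140 − 38) × 107 / (72 × 4) = 10914.0 / 288.00 ≈ 37.9 mL/min
CrCl ≈ 38 mL/min → bracket 35–54 mL/min.
60% of 200 mg = 120 mg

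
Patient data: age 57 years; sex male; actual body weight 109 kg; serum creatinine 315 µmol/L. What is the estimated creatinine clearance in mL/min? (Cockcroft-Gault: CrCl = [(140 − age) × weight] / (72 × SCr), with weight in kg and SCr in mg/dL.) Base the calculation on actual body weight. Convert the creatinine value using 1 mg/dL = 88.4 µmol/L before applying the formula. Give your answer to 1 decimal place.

35.3 mL/min

SCr = 315 / 88.4 = 3.563 mg/dL
CrCl = (140 − 57) × 109 / (72 × 3.563) = 9047.0 / 256.54 ≈ 35.3 mL/min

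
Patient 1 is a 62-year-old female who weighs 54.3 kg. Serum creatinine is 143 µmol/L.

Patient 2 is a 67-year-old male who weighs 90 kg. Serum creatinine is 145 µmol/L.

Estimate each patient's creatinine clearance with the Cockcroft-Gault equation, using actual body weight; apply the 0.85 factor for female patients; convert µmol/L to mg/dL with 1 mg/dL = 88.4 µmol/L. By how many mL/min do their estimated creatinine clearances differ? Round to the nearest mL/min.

25 mL/min

Patient 1: SCr = 143 / 88.4 = 1.618 mg/dL
Patient 1: CrCl = (140 − 62) × 54.3 / (72 × 1.618) × 0.85 = 4235.4 / 116.50 × 0.85 ≈ 30.9 mL/min
Patient 2: SCr = 145 / 88.4 = 1.64 mg/dL
Patient 2: CrCl = (140 − 67) × 90 / (72 × 1.64) = 6570.0 / 118.08 ≈ 55.6 mL/min
|30.9 − 55.6| = 24.7 mL/min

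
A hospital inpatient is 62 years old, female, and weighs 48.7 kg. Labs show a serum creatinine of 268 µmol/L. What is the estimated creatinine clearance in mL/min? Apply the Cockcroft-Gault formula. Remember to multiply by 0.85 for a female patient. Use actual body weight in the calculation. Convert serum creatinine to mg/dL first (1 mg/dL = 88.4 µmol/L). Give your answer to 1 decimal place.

SCr = 268 / 88.4 = 3.032 mg/dL
CrCl = (140 − 62) × 48.7 / (72 × 3.032) × 0.85 = 3798.6 / 218.30 × 0.85 ≈ 14.8 mL/min

14.8 mL/min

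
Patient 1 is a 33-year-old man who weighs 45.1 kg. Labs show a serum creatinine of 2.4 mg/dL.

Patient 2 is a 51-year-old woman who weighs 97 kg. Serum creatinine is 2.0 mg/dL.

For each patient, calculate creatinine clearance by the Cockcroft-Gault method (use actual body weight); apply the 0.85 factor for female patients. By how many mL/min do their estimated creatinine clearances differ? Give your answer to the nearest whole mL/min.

23 mL/min

Patient 1: CrCl = (140 − 33) × 45.1 / (72 × 2.4) = 4825.7 / 172.80 ≈ 27.9 mL/min
Patient 2: CrCl = (140 − 51) × 97 / (72 × 2) × 0.85 = 8633.0 / 144.00 × 0.85 ≈ 51.0 mL/min
|27.9 − 51.0| = 23.1 mL/min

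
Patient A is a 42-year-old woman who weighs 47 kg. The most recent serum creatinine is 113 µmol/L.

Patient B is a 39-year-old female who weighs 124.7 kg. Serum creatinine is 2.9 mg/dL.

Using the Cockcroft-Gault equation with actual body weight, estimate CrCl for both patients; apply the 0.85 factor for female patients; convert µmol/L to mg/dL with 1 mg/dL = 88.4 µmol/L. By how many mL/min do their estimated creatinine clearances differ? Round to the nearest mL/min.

Patient A: SCr = 113 / 88.4 = 1.278 mg/dL
Patient A: CrCl = (140 − 42) × 47 / (72 × 1.278) × 0.85 = 4606.0 / 92.02 × 0.85 ≈ 42.5 mL/min
Patient B: CrCl = (140 − 39) × 124.7 / (72 × 2.9) × 0.85 = 12594.7 / 208.80 × 0.85 ≈ 51.3 mL/min
|42.5 − 51.3| = 8.8 mL/min

9 mL/min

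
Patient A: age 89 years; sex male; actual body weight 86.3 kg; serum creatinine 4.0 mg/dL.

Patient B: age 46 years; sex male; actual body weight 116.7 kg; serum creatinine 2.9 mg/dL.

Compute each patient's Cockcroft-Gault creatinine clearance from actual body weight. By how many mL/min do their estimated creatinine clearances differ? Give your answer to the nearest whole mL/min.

37 mL/min

Patient A: CrCl = (140 − 89) × 86.3 / (72 × 4) = 4401.3 / 288.00 ≈ 15.3 mL/min
Patient B: CrCl = (140 − 46) × 116.7 / (72 × 2.9) = 10969.8 / 208.80 ≈ 52.5 mL/min
|15.3 − 52.5| = 37.2 mL/min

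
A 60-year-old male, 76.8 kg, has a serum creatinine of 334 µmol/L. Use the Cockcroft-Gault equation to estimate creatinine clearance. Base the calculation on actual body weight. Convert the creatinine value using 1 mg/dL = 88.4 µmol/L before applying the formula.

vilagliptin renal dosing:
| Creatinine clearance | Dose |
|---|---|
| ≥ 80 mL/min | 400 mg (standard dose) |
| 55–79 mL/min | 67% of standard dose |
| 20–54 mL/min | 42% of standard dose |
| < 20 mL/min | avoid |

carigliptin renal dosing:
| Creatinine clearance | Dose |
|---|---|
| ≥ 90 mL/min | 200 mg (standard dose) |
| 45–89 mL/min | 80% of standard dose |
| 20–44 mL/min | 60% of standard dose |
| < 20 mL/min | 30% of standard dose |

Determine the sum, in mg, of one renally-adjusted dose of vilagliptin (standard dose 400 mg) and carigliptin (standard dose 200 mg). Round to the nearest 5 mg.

SCr = 334 / 88.4 = 3.778 mg/dL
CrCl = (140 − 60) × 76.8 / (72 × 3.778) = 6144.0 / 272.02 ≈ 22.6 mL/min
CrCl ≈ 23 mL/min.
vilagliptin: 20–54 mL/min → 42% of 400 mg = 168 mg.
carigliptin: 20–44 mL/min → 60% of 200 mg = 120 mg.
Total = 168 + 120 = 288 mg.

290 mg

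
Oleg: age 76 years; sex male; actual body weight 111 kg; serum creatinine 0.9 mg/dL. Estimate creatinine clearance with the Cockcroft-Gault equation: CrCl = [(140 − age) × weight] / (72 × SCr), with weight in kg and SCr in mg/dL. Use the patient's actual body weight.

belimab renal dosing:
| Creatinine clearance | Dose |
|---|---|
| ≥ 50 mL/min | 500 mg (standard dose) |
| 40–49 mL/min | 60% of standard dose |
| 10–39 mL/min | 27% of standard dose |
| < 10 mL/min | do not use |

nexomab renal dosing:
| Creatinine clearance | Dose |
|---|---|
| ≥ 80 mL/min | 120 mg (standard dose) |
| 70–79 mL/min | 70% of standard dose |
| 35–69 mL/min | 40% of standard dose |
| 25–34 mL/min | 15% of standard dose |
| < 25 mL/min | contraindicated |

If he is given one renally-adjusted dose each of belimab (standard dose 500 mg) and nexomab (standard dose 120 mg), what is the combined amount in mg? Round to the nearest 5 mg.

620 mg

CrCl = (140 − 76) × 111 / (72 × 0.9) = 7104.0 / 64.80 ≈ 109.6 mL/min
CrCl ≈ 110 mL/min.
belimab: ≥ 50 mL/min → 100% of 500 mg = 500 mg.
nexomab: ≥ 80 mL/min → 100% of 120 mg = 120 mg.
Total = 500 + 120 = 620 mg.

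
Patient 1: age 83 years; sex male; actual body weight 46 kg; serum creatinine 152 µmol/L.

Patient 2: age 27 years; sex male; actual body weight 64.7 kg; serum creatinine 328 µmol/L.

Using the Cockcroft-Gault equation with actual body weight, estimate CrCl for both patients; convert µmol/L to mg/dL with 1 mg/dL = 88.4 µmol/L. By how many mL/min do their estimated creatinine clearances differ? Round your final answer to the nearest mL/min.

6 mL/min

Patient 1: SCr = 152 / 88.4 = 1.719 mg/dL
Patient 1: CrCl = (140 − 83) × 46 / (72 × 1.719) = 2622.0 / 123.77 ≈ 21.2 mL/min
Patient 2: SCr = 328 / 88.4 = 3.71 mg/dL
Patient 2: CrCl = (140 − 27) × 64.7 / (72 × 3.71) = 7311.1 / 267.12 ≈ 27.4 mL/min
|21.2 − 27.4| = 6.2 mL/min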